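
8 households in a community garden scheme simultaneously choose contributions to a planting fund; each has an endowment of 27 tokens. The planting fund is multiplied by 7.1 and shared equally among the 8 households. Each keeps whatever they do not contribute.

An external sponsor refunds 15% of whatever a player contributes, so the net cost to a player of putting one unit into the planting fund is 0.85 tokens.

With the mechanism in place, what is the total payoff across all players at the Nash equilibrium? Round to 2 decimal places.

1566.00 tokens

With the mechanism, a contributed unit returns (7.1/8) / 0.85 = 1.0441 per unit of net cost to the contributor — now above 1 — so contributing fully is weakly dominant for every player.
At the Nash equilibrium everyone contributes 27. Group total payoff = 8 × (27 × 0.15 + 7.1 × 27) = 1566.00.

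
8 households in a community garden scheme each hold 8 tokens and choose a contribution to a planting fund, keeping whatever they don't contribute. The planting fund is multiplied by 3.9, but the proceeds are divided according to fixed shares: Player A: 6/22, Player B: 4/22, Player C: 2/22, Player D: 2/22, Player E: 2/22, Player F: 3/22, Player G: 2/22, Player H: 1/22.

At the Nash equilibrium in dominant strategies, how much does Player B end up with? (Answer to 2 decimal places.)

Each unit j contributes comes back to j as 3.9 × (j's share), so j prefers to contribute only if that share exceeds 1/3.9 = 0.2564; otherwise keeping the unit dominates.
The only share above 0.2564 is Player A's 6/22, contributing 8; the remaining 7 contribute 0. Total contributed: 8.
Player B keeps 8 and receives 3.9 × 8 × 4/22 = 5.67 from the planting fund, for a payoff of 13.67.

13.67 tokens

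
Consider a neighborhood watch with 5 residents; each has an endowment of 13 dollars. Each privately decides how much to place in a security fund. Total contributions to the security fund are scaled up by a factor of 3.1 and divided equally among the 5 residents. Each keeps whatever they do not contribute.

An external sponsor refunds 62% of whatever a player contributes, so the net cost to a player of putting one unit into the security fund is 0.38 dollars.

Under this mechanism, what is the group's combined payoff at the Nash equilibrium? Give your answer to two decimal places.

241.80 dollars

Under the mechanism each unit contributed yields (3.1/5) / 0.38 = 1.6316 back to its contributor per unit of net cost, which exceeds 1, making full contribution the dominant choice for everyone.
So the Nash equilibrium is full contribution by all 5; the group earns 5 × (13 × 0.62 + 3.1 × 13) = 241.80.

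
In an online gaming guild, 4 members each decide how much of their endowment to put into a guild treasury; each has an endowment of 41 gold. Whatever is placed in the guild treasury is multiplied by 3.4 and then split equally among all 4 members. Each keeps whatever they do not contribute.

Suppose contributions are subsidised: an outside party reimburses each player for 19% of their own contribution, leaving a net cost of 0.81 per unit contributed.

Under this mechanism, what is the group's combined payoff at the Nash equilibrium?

588.76 gold

With the mechanism, a contributed unit returns (3.4/4) / 0.81 = 1.0494 per unit of net cost to the contributor — now above 1 — so contributing fully is weakly dominant for every player.
So the Nash equilibrium is full contribution by all 4; the group earns 4 × (41 × 0.19 + 3.4 × 41) = 588.76.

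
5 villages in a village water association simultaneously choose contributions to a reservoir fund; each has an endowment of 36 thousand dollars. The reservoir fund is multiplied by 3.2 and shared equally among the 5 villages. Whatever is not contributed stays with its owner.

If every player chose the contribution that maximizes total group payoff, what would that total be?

Each contributed unit returns 3.200 to the group as a whole (0.6400 to each of 5 players), which exceeds 1, so the social optimum is full contribution: group total = 3.200 × 180 = 576.00.

576.00 thousand dollars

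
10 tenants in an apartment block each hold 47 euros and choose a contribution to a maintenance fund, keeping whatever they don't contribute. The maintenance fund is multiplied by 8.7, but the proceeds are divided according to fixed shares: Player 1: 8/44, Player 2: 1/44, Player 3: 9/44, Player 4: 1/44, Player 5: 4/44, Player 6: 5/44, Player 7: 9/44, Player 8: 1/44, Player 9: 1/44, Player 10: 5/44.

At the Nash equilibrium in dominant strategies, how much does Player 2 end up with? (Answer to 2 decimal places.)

74.88 euros

Each unit j contributes comes back to j as 8.7 × (j's share), so j prefers to contribute only if that share exceeds 1/8.7 = 0.1149; otherwise keeping the unit dominates.
The shares above 0.1149 belong to Player 1, Player 3 and Player 7, contributing 47 each; the remaining 7 contribute 0. Total contributed: 141.
Player 2 keeps 47 and receives 8.7 × 141 × 1/44 = 27.88 from the maintenance fund, for a payoff of 74.88.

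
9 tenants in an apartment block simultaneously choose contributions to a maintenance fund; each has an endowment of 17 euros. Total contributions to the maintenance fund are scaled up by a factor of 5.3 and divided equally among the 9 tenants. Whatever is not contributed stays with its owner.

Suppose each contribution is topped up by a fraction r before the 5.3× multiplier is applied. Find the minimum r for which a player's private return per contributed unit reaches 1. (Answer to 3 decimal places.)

With matching at rate r, one contributed unit becomes (1 + r) in the maintenance fund and returns 5.3 × (1 + r) / 9 to the contributor.
Setting this equal to 1: 1 + r = 9/5.3 = 1.6981.
So the minimum matching rate is r = 1.6981 − 1 = 0.698.

0.698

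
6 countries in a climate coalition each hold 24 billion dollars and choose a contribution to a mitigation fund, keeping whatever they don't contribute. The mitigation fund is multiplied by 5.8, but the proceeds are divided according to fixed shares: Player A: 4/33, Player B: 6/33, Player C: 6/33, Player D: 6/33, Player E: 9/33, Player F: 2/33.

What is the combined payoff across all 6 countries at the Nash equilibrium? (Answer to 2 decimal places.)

604.80 billion dollars

A player with share s gets back 5.8·s per unit contributed, so full contribution is dominant for anyone with s > 1/5.8 = 0.1724 and zero contribution is dominant for anyone below.
The shares above 0.1724 belong to Player B, Player C, Player D and Player E, contributing 24 each; the remaining 2 contribute 0. Total contributed: 96.
The mitigation fund pays out 5.8 × 96 = 556.80 in total (split across the unequal shares, but the aggregate is all that matters for the group sum).
The 2 free-riders keep 24 each, adding 48. Group total = 48 + 556.80 = 604.80.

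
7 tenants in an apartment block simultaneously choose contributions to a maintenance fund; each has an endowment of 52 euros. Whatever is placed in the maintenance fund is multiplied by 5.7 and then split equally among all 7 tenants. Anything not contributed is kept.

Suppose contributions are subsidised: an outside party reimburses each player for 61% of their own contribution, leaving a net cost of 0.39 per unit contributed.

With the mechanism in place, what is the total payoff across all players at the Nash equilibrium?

2296.84 euros

The effective private return per unit is now (5.7/7) / 0.39 = 2.0879 > 1, so every player's dominant strategy flips to full contribution.
So the Nash equilibrium is full contribution by all 7; the group earns 7 × (52 × 0.61 + 5.7 × 52) = 2296.84.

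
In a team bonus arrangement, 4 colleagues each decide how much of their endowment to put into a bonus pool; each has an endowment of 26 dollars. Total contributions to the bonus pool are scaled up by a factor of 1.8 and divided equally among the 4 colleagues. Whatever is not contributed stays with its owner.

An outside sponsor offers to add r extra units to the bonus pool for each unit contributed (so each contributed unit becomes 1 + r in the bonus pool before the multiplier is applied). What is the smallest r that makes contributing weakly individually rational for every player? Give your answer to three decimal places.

1.222

With matching at rate r, one contributed unit becomes (1 + r) in the bonus pool and returns 1.8 × (1 + r) / 4 to the contributor.
Setting this equal to 1: 1 + r = 4/1.8 = 2.2222.
So the minimum matching rate is r = 2.2222 − 1 = 1.222.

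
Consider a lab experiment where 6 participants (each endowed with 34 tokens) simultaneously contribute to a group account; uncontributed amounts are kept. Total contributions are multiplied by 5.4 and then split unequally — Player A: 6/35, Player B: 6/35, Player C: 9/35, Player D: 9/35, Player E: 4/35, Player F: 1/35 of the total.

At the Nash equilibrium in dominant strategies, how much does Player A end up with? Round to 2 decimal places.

96.95 tokens

Each unit j contributes comes back to j as 5.4 × (j's share), so j prefers to contribute only if that share exceeds 1/5.4 = 0.1852; otherwise keeping the unit dominates.
Player C and Player D are above the threshold, contributing 34 each; the remaining 4 contribute 0. Total contributed: 68.
Player A keeps 34 and receives 5.4 × 68 × 6/35 = 62.95 from the group account, for a payoff of 96.95.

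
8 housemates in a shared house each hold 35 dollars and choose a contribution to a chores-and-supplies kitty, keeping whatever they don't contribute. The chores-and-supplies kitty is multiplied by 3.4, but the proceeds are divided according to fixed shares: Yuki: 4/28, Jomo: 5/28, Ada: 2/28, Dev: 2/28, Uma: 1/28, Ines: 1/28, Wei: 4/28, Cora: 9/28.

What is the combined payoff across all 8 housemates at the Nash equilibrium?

364.00 dollars

Player j's private return per contributed unit is 3.4 × (j's share). Contributing is weakly dominant for j when that share is at least 1/3.4 = 0.2941, and contributing 0 is dominant otherwise.
Cora alone (share 9/28) is above the threshold, contributing 35; the remaining 7 contribute 0. Total contributed: 35.
The chores-and-supplies kitty pays out 3.4 × 35 = 119.00 in total (split across the unequal shares, but the aggregate is all that matters for the group sum).
The 7 free-riders keep 35 each, adding 245. Group total = 245 + 119.00 = 364.00.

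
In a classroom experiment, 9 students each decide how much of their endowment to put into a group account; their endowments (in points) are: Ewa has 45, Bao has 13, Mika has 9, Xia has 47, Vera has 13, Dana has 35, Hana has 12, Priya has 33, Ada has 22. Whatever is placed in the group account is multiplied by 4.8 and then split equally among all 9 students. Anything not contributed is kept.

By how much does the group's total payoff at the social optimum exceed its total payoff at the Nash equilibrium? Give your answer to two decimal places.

870.20 points

The private return per contributed unit is 4.8/9 = 0.5333 < 1 for every player regardless of endowment, so the Nash equilibrium is zero contribution and the group total is Σ E_j = 45 + 13 + 9 + 47 + 13 + 35 + 12 + 33 + 22 = 229.
Each contributed unit returns 4.800 to the group, so the social optimum is full contribution by everyone: group total = 4.800 × 229 = 1099.20.
Efficiency loss = (4.800 − 1) × 229 = 870.20.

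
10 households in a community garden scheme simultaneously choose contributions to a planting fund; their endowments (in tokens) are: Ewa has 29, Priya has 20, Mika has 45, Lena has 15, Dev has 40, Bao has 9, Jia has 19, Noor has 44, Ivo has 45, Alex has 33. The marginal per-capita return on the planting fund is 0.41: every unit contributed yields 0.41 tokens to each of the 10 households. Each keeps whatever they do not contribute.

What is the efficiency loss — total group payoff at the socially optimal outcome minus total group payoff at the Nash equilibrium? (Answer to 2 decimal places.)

The private return per contributed unit is 0.41 < 1 for everyone, so the Nash equilibrium is zero contribution and the group total is Σ E_j = 29 + 20 + 45 + 15 + 40 + 9 + 19 + 44 + 45 + 33 = 299.
Each contributed unit returns 4.100 to the group, so the social optimum is full contribution by everyone: group total = 4.100 × 299 = 1225.90.
Efficiency loss = (4.100 − 1) × 299 = 926.90.

926.90 tokens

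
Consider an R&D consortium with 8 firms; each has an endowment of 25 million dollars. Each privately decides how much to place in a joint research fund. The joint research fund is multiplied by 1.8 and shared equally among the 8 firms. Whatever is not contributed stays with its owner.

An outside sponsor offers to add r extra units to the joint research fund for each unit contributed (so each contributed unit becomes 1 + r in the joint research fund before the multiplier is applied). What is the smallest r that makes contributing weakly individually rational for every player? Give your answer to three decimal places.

With matching at rate r, one contributed unit becomes (1 + r) in the joint research fund and returns 1.8 × (1 + r) / 8 to the contributor.
Setting this equal to 1: 1 + r = 8/1.8 = 4.4444.
So the minimum matching rate is r = 4.4444 − 1 = 3.444.

3.444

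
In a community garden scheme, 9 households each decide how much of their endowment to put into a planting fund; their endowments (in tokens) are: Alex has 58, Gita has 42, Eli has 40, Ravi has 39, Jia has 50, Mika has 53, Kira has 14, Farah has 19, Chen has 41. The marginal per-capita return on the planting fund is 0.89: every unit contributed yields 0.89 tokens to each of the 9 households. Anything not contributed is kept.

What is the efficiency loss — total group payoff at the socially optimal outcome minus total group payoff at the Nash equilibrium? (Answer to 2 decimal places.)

2495.56 tokens

The private return per contributed unit is 0.89 < 1 for everyone, so the Nash equilibrium is zero contribution and the group total is Σ E_j = 58 + 42 + 40 + 39 + 50 + 53 + 14 + 19 + 41 = 356.
Each contributed unit returns 8.010 to the group, so the social optimum is full contribution by everyone: group total = 8.010 × 356 = 2851.56.
Efficiency loss = (8.010 − 1) × 356 = 2495.56.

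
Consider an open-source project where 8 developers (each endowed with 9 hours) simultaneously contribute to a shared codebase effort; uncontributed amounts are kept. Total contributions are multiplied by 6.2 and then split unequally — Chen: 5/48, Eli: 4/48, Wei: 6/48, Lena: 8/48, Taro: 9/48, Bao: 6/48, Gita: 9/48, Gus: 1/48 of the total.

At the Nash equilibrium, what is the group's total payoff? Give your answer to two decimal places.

212.40 hours

A player with share s gets back 6.2·s per unit contributed, so full contribution is dominant for anyone with s > 1/6.2 = 0.1613 and zero contribution is dominant for anyone below.
The shares above 0.1613 belong to Lena, Taro and Gita, contributing 9 each; the remaining 5 contribute 0. Total contributed: 27.
The shared codebase effort pays out 6.2 × 27 = 167.40 in total (split across the unequal shares, but the aggregate is all that matters for the group sum).
The 5 free-riders keep 9 each, adding 45. Group total = 45 + 167.40 = 212.40.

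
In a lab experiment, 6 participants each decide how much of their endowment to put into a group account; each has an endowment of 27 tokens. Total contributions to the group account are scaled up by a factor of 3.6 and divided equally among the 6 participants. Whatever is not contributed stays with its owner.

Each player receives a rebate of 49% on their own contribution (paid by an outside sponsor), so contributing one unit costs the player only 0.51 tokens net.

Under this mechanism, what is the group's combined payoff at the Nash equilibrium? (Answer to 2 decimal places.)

662.58 tokens

With the mechanism, a contributed unit returns (3.6/6) / 0.51 = 1.1765 per unit of net cost to the contributor — now above 1 — so contributing fully is weakly dominant for every player.
At the Nash equilibrium everyone contributes 27. Group total payoff = 6 × (27 × 0.49 + 3.6 × 27) = 662.58.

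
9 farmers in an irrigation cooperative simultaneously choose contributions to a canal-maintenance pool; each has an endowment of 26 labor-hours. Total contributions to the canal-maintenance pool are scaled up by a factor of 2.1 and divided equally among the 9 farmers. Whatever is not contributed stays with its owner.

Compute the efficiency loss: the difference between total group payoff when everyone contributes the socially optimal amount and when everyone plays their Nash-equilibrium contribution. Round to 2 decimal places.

257.40 labor-hours

Each contributed unit returns 2.1/9 = 0.2333 to its contributor — below 1 — so contributing 0 is dominant for every player. At the Nash equilibrium everyone keeps their 26, and the group total is 9 × 26 = 234.
Each contributed unit returns 2.100 to the group as a whole (0.2333 to each of 9 players), which exceeds 1, so the social optimum is full contribution: group total = 2.100 × 234 = 491.40.
Efficiency loss = 491.40 − 234 = 257.40.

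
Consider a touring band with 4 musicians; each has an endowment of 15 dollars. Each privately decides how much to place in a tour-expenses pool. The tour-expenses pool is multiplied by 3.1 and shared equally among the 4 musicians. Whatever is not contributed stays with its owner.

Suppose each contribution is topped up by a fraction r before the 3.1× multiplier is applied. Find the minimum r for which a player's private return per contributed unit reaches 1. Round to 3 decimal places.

0.290

With matching at rate r, one contributed unit becomes (1 + r) in the tour-expenses pool and returns 3.1 × (1 + r) / 4 to the contributor.
Setting this equal to 1: 1 + r = 4/3.1 = 1.2903.
So the minimum matching rate is r = 1.2903 − 1 = 0.290.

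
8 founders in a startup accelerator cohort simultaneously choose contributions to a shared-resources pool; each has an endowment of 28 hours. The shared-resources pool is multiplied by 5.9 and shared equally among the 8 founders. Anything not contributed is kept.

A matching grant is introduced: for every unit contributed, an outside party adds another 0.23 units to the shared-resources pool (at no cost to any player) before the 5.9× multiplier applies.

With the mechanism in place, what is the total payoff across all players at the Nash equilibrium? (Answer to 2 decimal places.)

Even with the mechanism, each unit contributed returns only 5.9 × 1.23 / 8 = 0.9071 per unit of net cost, so contributing nothing is still dominant.
At the Nash equilibrium no one contributes; group total payoff = 8 × 28 = 224.

224.00 hours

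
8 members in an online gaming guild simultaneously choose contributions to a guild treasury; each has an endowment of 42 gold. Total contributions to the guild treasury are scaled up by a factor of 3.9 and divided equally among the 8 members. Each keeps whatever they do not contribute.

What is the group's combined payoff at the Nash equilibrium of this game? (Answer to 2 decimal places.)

336.00 gold

Each contributed unit returns 3.9/8 = 0.4875 to its contributor — below 1 — so contributing 0 is dominant for every player. At the Nash equilibrium everyone keeps their 42, and the group total is 8 × 42 = 336.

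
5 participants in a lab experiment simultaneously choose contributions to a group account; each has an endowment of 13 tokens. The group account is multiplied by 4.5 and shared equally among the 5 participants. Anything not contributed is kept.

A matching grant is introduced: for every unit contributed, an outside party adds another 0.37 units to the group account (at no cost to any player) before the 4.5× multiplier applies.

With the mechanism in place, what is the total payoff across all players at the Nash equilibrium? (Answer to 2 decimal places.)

400.73 tokens

The effective private return per unit is now 4.5 × 1.37 / 5 = 1.2330 > 1, so every player's dominant strategy flips to full contribution.
So the Nash equilibrium is full contribution by all 5; the group earns 4.5 × 1.37 × 65 = 400.73.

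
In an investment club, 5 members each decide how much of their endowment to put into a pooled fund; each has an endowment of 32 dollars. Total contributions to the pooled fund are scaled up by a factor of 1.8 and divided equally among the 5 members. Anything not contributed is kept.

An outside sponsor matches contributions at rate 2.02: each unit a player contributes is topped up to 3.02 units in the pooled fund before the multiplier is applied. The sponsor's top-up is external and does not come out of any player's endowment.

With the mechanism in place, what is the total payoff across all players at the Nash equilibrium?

869.76 dollars

The effective private return per unit is now 1.8 × 3.02 / 5 = 1.0872 > 1, so every player's dominant strategy flips to full contribution.
At the Nash equilibrium everyone contributes 32. Group total payoff = 1.8 × 3.02 × 160 = 869.76.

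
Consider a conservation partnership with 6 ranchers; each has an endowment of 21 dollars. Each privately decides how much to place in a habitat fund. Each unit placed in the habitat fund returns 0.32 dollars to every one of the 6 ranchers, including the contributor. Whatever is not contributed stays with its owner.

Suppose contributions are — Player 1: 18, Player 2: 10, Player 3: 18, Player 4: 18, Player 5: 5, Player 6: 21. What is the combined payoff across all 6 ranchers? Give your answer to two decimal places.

Total contributed: 18 + 10 + 18 + 18 + 5 + 21 = 90; total kept: 6 × 21 − 90 = 36.
The habitat fund pays out 0.32 × 6 × 90 = 172.80 in aggregate.
Group total = 36 + 172.80 = 208.80.

208.80 dollars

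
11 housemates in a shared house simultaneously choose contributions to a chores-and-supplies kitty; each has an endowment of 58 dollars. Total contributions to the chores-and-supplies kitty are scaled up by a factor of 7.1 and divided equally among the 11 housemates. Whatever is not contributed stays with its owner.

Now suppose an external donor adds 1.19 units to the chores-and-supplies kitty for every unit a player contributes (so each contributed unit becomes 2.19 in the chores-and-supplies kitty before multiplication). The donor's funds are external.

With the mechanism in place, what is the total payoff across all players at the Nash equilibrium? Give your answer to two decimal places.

9920.26 dollars

With the mechanism, a contributed unit returns 7.1 × 2.19 / 11 = 1.4135 per unit of net cost to the contributor — now above 1 — so contributing fully is weakly dominant for every player.
At the Nash equilibrium everyone contributes 58. Group total payoff = 7.1 × 2.19 × 638 = 9920.26.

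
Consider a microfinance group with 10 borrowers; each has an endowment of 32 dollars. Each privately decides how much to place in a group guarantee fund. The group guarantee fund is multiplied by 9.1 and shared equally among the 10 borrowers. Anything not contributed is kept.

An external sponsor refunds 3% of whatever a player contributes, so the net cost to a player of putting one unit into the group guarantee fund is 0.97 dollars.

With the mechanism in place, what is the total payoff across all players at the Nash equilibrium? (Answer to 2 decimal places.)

The effective private return is (9.1/10) / 0.97 = 0.9381, which is still under 1, so the mechanism doesn't change anyone's dominant strategy: zero contribution.
At the Nash equilibrium no one contributes; group total payoff = 10 × 32 = 320.

320.00 dollars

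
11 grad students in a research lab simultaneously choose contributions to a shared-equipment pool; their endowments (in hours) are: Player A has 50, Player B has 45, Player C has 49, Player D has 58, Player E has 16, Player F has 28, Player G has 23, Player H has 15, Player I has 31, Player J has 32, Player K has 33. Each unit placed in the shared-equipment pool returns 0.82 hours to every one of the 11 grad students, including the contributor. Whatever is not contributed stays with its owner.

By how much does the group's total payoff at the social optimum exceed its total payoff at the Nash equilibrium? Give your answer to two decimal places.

The private return per contributed unit is 0.82 < 1 for everyone, so the Nash equilibrium is zero contribution and the group total is Σ E_j = 50 + 45 + 49 + 58 + 16 + 28 + 23 + 15 + 31 + 32 + 33 = 380.
Each contributed unit returns 9.020 to the group, so the social optimum is full contribution by everyone: group total = 9.020 × 380 = 3427.60.
Efficiency loss = (9.020 − 1) × 380 = 3047.60.

3047.60 hours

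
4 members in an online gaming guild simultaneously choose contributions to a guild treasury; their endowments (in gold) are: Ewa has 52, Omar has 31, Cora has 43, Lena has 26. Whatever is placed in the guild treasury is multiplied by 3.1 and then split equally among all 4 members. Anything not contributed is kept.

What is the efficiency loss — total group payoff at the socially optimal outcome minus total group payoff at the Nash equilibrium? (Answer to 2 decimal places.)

The private return per contributed unit is 3.1/4 = 0.7750 < 1 for every player regardless of endowment, so the Nash equilibrium is zero contribution and the group total is Σ E_j = 52 + 31 + 43 + 26 = 152.
Each contributed unit returns 3.100 to the group, so the social optimum is full contribution by everyone: group total = 3.100 × 152 = 471.20.
Efficiency loss = (3.100 − 1) × 152 = 319.20.

319.20 gold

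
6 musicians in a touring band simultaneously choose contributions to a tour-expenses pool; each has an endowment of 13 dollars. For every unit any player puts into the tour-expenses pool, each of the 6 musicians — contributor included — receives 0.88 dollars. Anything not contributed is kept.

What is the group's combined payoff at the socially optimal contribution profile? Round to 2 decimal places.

411.84 dollars

Each contributed unit returns 5.280 to the group as a whole (0.88 to each of 6 players), which exceeds 1, so the social optimum is full contribution: group total = 5.280 × 78 = 411.84.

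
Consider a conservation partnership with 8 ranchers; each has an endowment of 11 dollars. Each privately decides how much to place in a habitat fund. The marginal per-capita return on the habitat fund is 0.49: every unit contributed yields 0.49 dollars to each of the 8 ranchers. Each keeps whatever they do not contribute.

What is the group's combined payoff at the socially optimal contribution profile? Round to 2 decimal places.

Each contributed unit returns 3.920 to the group as a whole (0.49 to each of 8 players), which exceeds 1, so the social optimum is full contribution: group total = 3.920 × 88 = 344.96.

344.96 dollars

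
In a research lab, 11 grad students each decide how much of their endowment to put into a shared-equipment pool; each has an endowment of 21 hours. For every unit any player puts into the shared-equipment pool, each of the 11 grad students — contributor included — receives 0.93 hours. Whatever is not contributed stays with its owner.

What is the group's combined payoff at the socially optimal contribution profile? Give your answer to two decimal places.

2363.13 hours

Each contributed unit returns 10.230 to the group as a whole (0.93 to each of 11 players), which exceeds 1, so the social optimum is full contribution: group total = 10.230 × 231 = 2363.13.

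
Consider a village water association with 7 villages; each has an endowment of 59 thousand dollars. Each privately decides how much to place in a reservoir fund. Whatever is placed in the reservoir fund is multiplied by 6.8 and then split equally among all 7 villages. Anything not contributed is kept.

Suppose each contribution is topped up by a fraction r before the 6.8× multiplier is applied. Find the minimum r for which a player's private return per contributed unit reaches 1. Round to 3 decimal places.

0.029

With matching at rate r, one contributed unit becomes (1 + r) in the reservoir fund and returns 6.8 × (1 + r) / 7 to the contributor.
Setting this equal to 1: 1 + r = 7/6.8 = 1.0294.
So the minimum matching rate is r = 1.0294 − 1 = 0.029.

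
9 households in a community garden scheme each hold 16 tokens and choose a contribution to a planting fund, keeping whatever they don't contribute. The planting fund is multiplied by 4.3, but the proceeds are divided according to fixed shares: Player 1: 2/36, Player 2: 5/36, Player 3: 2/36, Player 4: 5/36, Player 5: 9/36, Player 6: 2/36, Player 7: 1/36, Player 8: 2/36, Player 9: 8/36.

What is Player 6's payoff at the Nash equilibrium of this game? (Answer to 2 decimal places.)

Player j's private return per contributed unit is 4.3 × (j's share). Contributing is weakly dominant for j when that share is at least 1/4.3 = 0.2326, and contributing 0 is dominant otherwise.
The only share above 0.2326 is Player 5's 9/36, contributing 16; the remaining 8 contribute 0. Total contributed: 16.
Player 6 keeps 16 and receives 4.3 × 16 × 2/36 = 3.82 from the planting fund, for a payoff of 19.82.

19.82 tokens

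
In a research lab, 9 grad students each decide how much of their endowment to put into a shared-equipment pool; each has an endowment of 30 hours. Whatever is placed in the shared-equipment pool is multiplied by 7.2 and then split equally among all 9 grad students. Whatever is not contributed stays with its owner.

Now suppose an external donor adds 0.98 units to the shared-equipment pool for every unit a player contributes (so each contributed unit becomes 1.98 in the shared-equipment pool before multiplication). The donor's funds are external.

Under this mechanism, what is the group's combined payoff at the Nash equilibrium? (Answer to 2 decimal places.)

3849.12 hours

Under the mechanism each unit contributed yields 7.2 × 1.98 / 9 = 1.5840 back to its contributor per unit of net cost, which exceeds 1, making full contribution the dominant choice for everyone.
At the Nash equilibrium everyone contributes 30. Group total payoff = 7.2 × 1.98 × 270 = 3849.12.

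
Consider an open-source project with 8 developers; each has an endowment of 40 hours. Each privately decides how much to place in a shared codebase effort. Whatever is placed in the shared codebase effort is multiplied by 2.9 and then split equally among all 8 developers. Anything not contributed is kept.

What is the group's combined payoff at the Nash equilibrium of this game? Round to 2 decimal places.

Each contributed unit returns 2.9/8 = 0.3625 to its contributor — below 1 — so contributing 0 is dominant for every player. At the Nash equilibrium everyone keeps their 40, and the group total is 8 × 40 = 320.

320.00 hours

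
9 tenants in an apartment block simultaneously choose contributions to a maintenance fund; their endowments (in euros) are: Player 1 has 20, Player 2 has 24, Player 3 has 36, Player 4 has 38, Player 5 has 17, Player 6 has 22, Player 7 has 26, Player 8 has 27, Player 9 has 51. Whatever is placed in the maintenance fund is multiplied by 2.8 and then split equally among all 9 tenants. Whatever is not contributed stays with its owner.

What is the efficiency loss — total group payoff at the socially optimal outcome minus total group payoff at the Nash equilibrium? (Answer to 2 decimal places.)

469.80 euros

The private return per contributed unit is 2.8/9 = 0.3111 < 1 for every player regardless of endowment, so the Nash equilibrium is zero contribution and the group total is Σ E_j = 20 + 24 + 36 + 38 + 17 + 22 + 26 + 27 + 51 = 261.
Each contributed unit returns 2.800 to the group, so the social optimum is full contribution by everyone: group total = 2.800 × 261 = 730.80.
Efficiency loss = (2.800 − 1) × 261 = 469.80.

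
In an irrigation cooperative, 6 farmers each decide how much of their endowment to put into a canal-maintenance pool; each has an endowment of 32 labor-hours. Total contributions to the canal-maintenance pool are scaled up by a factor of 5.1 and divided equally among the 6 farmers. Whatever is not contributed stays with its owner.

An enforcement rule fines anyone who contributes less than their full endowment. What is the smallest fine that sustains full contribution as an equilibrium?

4.80 labor-hours

Given the others contribute fully, the best deviation is to contribute 0 (any partial contribution still incurs the fine and gives up units whose private return 0.8500 is below 1).
Deviating from 32 to 0 saves 32 labor-hours but forfeits the deviator's share of the drop in the canal-maintenance pool: 5.1/6 × 32 = 27.20.
So the deviation gain is 32 − 27.20 = 4.80, and the fine must be at least 4.80 labor-hours to wipe it out.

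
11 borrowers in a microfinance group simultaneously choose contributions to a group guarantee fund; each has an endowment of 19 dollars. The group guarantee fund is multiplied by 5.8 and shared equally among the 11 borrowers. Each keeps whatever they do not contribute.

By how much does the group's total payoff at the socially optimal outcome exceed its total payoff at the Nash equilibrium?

Each contributed unit returns 5.8/11 = 0.5273 to its contributor — below 1 — so contributing 0 is dominant for every player. At the Nash equilibrium everyone keeps their 19, and the group total is 11 × 19 = 209.
Each contributed unit returns 5.800 to the group as a whole (0.5273 to each of 11 players), which exceeds 1, so the social optimum is full contribution: group total = 5.800 × 209 = 1212.20.
Efficiency loss = 1212.20 − 209 = 1003.20.

1003.20 dollars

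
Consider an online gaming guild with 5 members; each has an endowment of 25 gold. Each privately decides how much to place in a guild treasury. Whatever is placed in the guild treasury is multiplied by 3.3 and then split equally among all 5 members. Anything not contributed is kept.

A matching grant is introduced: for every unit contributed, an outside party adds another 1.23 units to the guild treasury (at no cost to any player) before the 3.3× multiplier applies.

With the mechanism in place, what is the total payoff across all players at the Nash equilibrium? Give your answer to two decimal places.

919.88 gold

Under the mechanism each unit contributed yields 3.3 × 2.23 / 5 = 1.4718 back to its contributor per unit of net cost, which exceeds 1, making full contribution the dominant choice for everyone.
So the Nash equilibrium is full contribution by all 5; the group earns 3.3 × 2.23 × 125 = 919.88.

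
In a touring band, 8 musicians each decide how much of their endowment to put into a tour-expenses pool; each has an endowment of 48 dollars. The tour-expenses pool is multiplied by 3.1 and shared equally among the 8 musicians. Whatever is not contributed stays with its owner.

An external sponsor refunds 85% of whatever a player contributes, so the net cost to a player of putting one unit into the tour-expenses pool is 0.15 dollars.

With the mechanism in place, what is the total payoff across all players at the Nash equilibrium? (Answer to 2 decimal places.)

1516.80 dollars

Under the mechanism each unit contributed yields (3.1/8) / 0.15 = 2.5833 back to its contributor per unit of net cost, which exceeds 1, making full contribution the dominant choice for everyone.
So the Nash equilibrium is full contribution by all 8; the group earns 8 × (48 × 0.85 + 3.1 × 48) = 1516.80.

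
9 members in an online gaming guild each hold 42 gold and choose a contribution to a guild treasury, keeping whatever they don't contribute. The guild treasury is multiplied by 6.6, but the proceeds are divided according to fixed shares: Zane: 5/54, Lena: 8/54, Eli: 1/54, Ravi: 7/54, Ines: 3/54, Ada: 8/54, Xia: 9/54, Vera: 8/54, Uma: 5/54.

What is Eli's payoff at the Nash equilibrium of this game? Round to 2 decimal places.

47.13 gold

Each unit j contributes comes back to j as 6.6 × (j's share), so j prefers to contribute only if that share exceeds 1/6.6 = 0.1515; otherwise keeping the unit dominates.
Xia alone (share 9/54) is above the threshold, contributing 42; the remaining 8 contribute 0. Total contributed: 42.
Eli keeps 42 and receives 6.6 × 42 × 1/54 = 5.13 from the guild treasury, for a payoff of 47.13.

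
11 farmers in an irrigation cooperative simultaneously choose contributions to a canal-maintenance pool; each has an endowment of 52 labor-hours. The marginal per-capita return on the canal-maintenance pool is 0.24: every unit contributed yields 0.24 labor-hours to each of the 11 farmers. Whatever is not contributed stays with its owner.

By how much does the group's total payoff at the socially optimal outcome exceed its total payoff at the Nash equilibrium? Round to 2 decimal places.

The private return per contributed unit is 0.24 < 1, so contributing 0 is dominant for every player. At the Nash equilibrium everyone keeps their 52, and the group total is 11 × 52 = 572.
Each contributed unit returns 2.640 to the group as a whole (0.24 to each of 11 players), which exceeds 1, so the social optimum is full contribution: group total = 2.640 × 572 = 1510.08.
Efficiency loss = 1510.08 − 572 = 938.08.

938.08 labor-hours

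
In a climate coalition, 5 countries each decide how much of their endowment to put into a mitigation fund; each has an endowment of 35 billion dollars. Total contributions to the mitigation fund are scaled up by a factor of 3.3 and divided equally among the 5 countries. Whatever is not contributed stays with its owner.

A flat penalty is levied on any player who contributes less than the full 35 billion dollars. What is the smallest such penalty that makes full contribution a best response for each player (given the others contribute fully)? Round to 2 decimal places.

11.90 billion dollars

Given the others contribute fully, the best deviation is to contribute 0 (any partial contribution still incurs the fine and gives up units whose private return 0.6600 is below 1).
Deviating from 35 to 0 saves 35 billion dollars but forfeits the deviator's share of the drop in the mitigation fund: 3.3/5 × 35 = 23.10.
So the deviation gain is 35 − 23.10 = 11.90, and the fine must be at least 11.90 billion dollars to wipe it out.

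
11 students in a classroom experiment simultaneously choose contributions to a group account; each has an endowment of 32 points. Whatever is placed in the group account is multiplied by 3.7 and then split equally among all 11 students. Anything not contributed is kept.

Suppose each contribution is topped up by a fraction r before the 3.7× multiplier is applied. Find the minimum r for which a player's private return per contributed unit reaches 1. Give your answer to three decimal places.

With matching at rate r, one contributed unit becomes (1 + r) in the group account and returns 3.7 × (1 + r) / 11 to the contributor.
Setting this equal to 1: 1 + r = 11/3.7 = 2.9730.
So the minimum matching rate is r = 2.9730 − 1 = 1.973.

1.973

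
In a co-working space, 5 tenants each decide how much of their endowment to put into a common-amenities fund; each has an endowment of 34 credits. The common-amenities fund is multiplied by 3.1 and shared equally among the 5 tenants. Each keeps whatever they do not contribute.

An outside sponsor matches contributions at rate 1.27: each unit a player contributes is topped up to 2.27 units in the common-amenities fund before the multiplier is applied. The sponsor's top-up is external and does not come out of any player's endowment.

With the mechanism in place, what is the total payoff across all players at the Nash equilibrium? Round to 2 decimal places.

The effective private return per unit is now 3.1 × 2.27 / 5 = 1.4074 > 1, so every player's dominant strategy flips to full contribution.
At the Nash equilibrium everyone contributes 34. Group total payoff = 3.1 × 2.27 × 170 = 1196.29.

1196.29 credits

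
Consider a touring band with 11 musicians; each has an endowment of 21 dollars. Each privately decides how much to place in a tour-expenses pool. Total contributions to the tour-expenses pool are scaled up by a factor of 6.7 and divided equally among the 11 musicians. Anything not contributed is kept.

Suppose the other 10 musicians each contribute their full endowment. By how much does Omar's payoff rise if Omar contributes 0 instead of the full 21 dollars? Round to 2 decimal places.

8.21 dollars

Switching from a contribution of 21 to 0 lets Omar keep an extra 21 dollars, but lowers the tour-expenses pool by 21, which costs Omar their own share of that drop: 6.7/11 × 21 = 12.79.
Net gain = 21 − 12.79 = 8.21. The private return per contributed unit (0.6091) is below 1, so free-riding is indeed the best response regardless of what the others do.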